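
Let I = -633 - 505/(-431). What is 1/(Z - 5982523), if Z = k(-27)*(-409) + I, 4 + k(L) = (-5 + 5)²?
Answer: -431/2578034615 ≈ -1.6718e-7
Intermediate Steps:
k(L) = -4 (k(L) = -4 + (-5 + 5)² = -4 + 0² = -4 + 0 = -4)
I = -272318/431 (I = -633 - 505*(-1)/431 = -633 - 1*(-505/431) = -633 + 505/431 = -272318/431 ≈ -631.83)
Z = 432798/431 (Z = -4*(-409) - 272318/431 = 1636 - 272318/431 = 432798/431 ≈ 1004.2)
1/(Z - 5982523) = 1/(432798/431 - 5982523) = 1/(-2578034615/431) = -431/2578034615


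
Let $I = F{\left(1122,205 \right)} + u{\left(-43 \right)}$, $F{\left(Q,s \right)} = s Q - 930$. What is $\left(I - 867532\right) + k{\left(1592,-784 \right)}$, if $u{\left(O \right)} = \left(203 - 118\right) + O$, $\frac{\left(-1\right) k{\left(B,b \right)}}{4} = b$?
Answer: $-635274$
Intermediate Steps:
$k{\left(B,b \right)} = - 4 b$
$F{\left(Q,s \right)} = -930 + Q s$ ($F{\left(Q,s \right)} = Q s - 930 = -930 + Q s$)
$u{\left(O \right)} = 85 + O$
$I = 229122$ ($I = \left(-930 + 1122 \cdot 205\right) + \left(85 - 43\right) = \left(-930 + 230010\right) + 42 = 229080 + 42 = 229122$)
$\left(I - 867532\right) + k{\left(1592,-784 \right)} = \left(229122 - 867532\right) - -3136 = -638410 + 3136 = -635274$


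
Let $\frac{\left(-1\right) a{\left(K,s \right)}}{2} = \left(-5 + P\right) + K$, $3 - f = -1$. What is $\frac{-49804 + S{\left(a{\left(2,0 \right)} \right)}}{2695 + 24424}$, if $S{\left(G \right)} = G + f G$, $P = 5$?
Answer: $- \frac{49824}{27119} \approx -1.8372$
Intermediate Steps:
$f = 4$ ($f = 3 - -1 = 3 + 1 = 4$)
$a{\left(K,s \right)} = - 2 K$ ($a{\left(K,s \right)} = - 2 \left(\left(-5 + 5\right) + K\right) = - 2 \left(0 + K\right) = - 2 K$)
$S{\left(G \right)} = 5 G$ ($S{\left(G \right)} = G + 4 G = 5 G$)
$\frac{-49804 + S{\left(a{\left(2,0 \right)} \right)}}{2695 + 24424} = \frac{-49804 + 5 \left(\left(-2\right) 2\right)}{2695 + 24424} = \frac{-49804 + 5 \left(-4\right)}{27119} = \left(-49804 - 20\right) \frac{1}{27119} = \left(-49824\right) \frac{1}{27119} = - \frac{49824}{27119}$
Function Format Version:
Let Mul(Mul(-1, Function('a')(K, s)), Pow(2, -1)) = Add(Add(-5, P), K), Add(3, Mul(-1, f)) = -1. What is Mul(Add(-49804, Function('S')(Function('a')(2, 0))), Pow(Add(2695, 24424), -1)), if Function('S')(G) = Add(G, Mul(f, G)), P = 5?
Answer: Rational(-49824, 27119) ≈ -1.8372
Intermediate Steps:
f = 4 (f = Add(3, Mul(-1, -1)) = Add(3, 1) = 4)
Function('a')(K, s) = Mul(-2, K) (Function('a')(K, s) = Mul(-2, Add(Add(-5, 5), K)) = Mul(-2, Add(0, K)) = Mul(-2, K))
Function('S')(G) = Mul(5, G) (Function('S')(G) = Add(G, Mul(4, G)) = Mul(5, G))
Mul(Add(-49804, Function('S')(Function('a')(2, 0))), Pow(Add(2695, 24424), -1)) = Mul(Add(-49804, Mul(5, Mul(-2, 2))), Pow(Add(2695, 24424), -1)) = Mul(Add(-49804, Mul(5, -4)), Pow(27119, -1)) = Mul(Add(-49804, -20), Rational(1, 27119)) = Mul(-49824, Rational(1, 27119)) = Rational(-49824, 27119)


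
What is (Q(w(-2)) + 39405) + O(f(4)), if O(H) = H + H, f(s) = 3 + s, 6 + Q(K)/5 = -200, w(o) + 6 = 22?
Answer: 38389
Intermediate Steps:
w(o) = 16 (w(o) = -6 + 22 = 16)
Q(K) = -1030 (Q(K) = -30 + 5*(-200) = -30 - 1000 = -1030)
O(H) = 2*H
(Q(w(-2)) + 39405) + O(f(4)) = (-1030 + 39405) + 2*(3 + 4) = 38375 + 2*7 = 38375 + 14 = 38389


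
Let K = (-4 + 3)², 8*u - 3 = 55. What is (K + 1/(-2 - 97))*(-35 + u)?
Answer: -1813/66 ≈ -27.470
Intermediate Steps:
u = 29/4 (u = 3/8 + (⅛)*55 = 3/8 + 55/8 = 29/4 ≈ 7.2500)
K = 1 (K = (-1)² = 1)
(K + 1/(-2 - 97))*(-35 + u) = (1 + 1/(-2 - 97))*(-35 + 29/4) = (1 + 1/(-99))*(-111/4) = (1 - 1/99)*(-111/4) = (98/99)*(-111/4) = -1813/66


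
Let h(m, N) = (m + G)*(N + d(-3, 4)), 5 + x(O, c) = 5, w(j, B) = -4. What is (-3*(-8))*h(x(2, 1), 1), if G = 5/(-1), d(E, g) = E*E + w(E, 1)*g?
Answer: 720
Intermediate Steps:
x(O, c) = 0 (x(O, c) = -5 + 5 = 0)
d(E, g) = E² - 4*g (d(E, g) = E*E - 4*g = E² - 4*g)
G = -5 (G = 5*(-1) = -5)
h(m, N) = (-7 + N)*(-5 + m) (h(m, N) = (m - 5)*(N + ((-3)² - 4*4)) = (-5 + m)*(N + (9 - 16)) = (-5 + m)*(N - 7) = (-5 + m)*(-7 + N) = (-7 + N)*(-5 + m))
(-3*(-8))*h(x(2, 1), 1) = (-3*(-8))*(35 - 7*0 - 5*1 + 1*0) = 24*(35 + 0 - 5 + 0) = 24*30 = 720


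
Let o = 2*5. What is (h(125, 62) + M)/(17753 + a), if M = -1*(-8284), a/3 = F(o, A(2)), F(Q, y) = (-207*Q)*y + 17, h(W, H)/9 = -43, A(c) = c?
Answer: 7897/5384 ≈ 1.4668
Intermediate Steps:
h(W, H) = -387 (h(W, H) = 9*(-43) = -387)
o = 10
F(Q, y) = 17 - 207*Q*y (F(Q, y) = -207*Q*y + 17 = 17 - 207*Q*y)
a = -12369 (a = 3*(17 - 207*10*2) = 3*(17 - 4140) = 3*(-4123) = -12369)
M = 8284
(h(125, 62) + M)/(17753 + a) = (-387 + 8284)/(17753 - 12369) = 7897/5384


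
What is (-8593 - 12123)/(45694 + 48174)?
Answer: -5179/23467 ≈ -0.22069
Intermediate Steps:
(-8593 - 12123)/(45694 + 48174) = -20716/93868 = -20716*1/93868 = -5179/23467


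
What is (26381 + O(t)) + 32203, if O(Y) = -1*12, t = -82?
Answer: 58572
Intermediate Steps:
O(Y) = -12
(26381 + O(t)) + 32203 = (26381 - 12) + 32203 = 26369 + 32203 = 58572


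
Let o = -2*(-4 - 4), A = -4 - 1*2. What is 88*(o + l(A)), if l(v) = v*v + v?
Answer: 4048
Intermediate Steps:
A = -6 (A = -4 - 2 = -6)
l(v) = v + v² (l(v) = v² + v = v + v²)
o = 16 (o = -2*(-8) = 16)
88*(o + l(A)) = 88*(16 - 6*(1 - 6)) = 88*(16 - 6*(-5)) = 88*(16 + 30) = 88*46 = 4048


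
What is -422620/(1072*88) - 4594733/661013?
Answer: -16200137417/1417211872 ≈ -11.431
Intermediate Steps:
-422620/(1072*88) - 4594733/661013 = -422620/94336 - 4594733*1/661013 = -422620*1/94336 - 4594733/661013 = -9605/2144 - 4594733/661013 = -16200137417/1417211872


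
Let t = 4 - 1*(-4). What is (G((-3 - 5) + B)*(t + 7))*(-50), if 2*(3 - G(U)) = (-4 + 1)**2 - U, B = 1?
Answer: 3750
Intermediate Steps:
t = 8 (t = 4 + 4 = 8)
G(U) = -3/2 + U/2 (G(U) = 3 - ((-4 + 1)**2 - U)/2 = 3 - ((-3)**2 - U)/2 = 3 - (9 - U)/2 = 3 + (-9/2 + U/2) = -3/2 + U/2)
(G((-3 - 5) + B)*(t + 7))*(-50) = ((-3/2 + ((-3 - 5) + 1)/2)*(8 + 7))*(-50) = ((-3/2 + (-8 + 1)/2)*15)*(-50) = ((-3/2 + (1/2)*(-7))*15)*(-50) = ((-3/2 - 7/2)*15)*(-50) = -5*15*(-50) = -75*(-50) = 3750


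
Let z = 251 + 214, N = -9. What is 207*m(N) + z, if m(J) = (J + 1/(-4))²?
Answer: 290823/16 ≈ 18176.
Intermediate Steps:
z = 465
m(J) = (-¼ + J)² (m(J) = (J - ¼)² = (-¼ + J)²)
207*m(N) + z = 207*((-1 + 4*(-9))²/16) + 465 = 207*((-1 - 36)²/16) + 465 = 207*((1/16)*(-37)²) + 465 = 207*((1/16)*1369) + 465 = 207*(1369/16) + 465 = 283383/16 + 465 = 290823/16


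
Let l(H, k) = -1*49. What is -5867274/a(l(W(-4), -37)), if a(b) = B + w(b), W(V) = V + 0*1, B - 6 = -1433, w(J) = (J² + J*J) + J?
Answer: -2933637/1663 ≈ -1764.1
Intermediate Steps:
w(J) = J + 2*J² (w(J) = (J² + J²) + J = 2*J² + J = J + 2*J²)
B = -1427 (B = 6 - 1433 = -1427)
W(V) = V (W(V) = V + 0 = V)
l(H, k) = -49
a(b) = -1427 + b*(1 + 2*b)
-5867274/a(l(W(-4), -37)) = -5867274/(-1427 - 49*(1 + 2*(-49))) = -5867274/(-1427 - 49*(1 - 98)) = -5867274/(-1427 - 49*(-97)) = -5867274/(-1427 + 4753) = -5867274/3326 = -5867274*1/3326 = -2933637/1663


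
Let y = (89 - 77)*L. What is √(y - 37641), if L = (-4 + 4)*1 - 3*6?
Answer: I*√37857 ≈ 194.57*I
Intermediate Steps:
L = -18 (L = 0*1 - 18 = 0 - 18 = -18)
y = -216 (y = (89 - 77)*(-18) = 12*(-18) = -216)
√(y - 37641) = √(-216 - 37641) = √(-37857) = I*√37857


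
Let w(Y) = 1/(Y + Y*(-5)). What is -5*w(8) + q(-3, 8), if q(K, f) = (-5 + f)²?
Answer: 293/32 ≈ 9.1563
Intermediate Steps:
w(Y) = -1/(4*Y) (w(Y) = 1/(Y - 5*Y) = 1/(-4*Y) = -1/(4*Y))
-5*w(8) + q(-3, 8) = -(-5)/(4*8) + (-5 + 8)² = -(-5)/(4*8) + 3² = -5*(-1/32) + 9 = 5/32 + 9 = 293/32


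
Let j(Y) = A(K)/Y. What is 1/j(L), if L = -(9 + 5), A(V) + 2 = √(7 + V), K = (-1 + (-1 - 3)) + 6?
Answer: -7 - 7*√2 ≈ -16.900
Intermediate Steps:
K = 1 (K = (-1 - 4) + 6 = -5 + 6 = 1)
A(V) = -2 + √(7 + V)
L = -14 (L = -1*14 = -14)
j(Y) = (-2 + 2*√2)/Y (j(Y) = (-2 + √(7 + 1))/Y = (-2 + √8)/Y = (-2 + 2*√2)/Y)
1/j(L) = 1/(2*(-1 + √2)/(-14)) = 1/(2*(-1/14)*(-1 + √2)) = 1/(⅐ - √2/7)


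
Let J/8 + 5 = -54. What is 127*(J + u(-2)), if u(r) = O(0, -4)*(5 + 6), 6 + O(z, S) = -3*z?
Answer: -68326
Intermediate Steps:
O(z, S) = -6 - 3*z
u(r) = -66 (u(r) = (-6 - 3*0)*(5 + 6) = (-6 + 0)*11 = -6*11 = -66)
J = -472 (J = -40 + 8*(-54) = -40 - 432 = -472)
127*(J + u(-2)) = 127*(-472 - 66) = 127*(-538) = -68326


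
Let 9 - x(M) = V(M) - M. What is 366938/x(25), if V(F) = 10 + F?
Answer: -366938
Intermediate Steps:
x(M) = -1 (x(M) = 9 - ((10 + M) - M) = 9 - 1*10 = 9 - 10 = -1)
366938/x(25) = 366938/(-1) = 366938*(-1) = -366938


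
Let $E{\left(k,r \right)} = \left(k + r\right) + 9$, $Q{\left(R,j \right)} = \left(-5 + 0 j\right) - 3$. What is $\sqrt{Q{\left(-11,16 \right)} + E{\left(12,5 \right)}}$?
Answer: $3 \sqrt{2} \approx 4.2426$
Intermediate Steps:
$Q{\left(R,j \right)} = -8$ ($Q{\left(R,j \right)} = \left(-5 + 0\right) - 3 = -5 - 3 = -8$)
$E{\left(k,r \right)} = 9 + k + r$
$\sqrt{Q{\left(-11,16 \right)} + E{\left(12,5 \right)}} = \sqrt{-8 + \left(9 + 12 + 5\right)} = \sqrt{-8 + 26} = \sqrt{18} = 3 \sqrt{2}$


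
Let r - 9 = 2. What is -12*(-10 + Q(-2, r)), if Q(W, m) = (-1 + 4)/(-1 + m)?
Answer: 582/5 ≈ 116.40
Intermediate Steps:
r = 11 (r = 9 + 2 = 11)
Q(W, m) = 3/(-1 + m)
-12*(-10 + Q(-2, r)) = -12*(-10 + 3/(-1 + 11)) = -12*(-10 + 3/10) = -12*(-97/10) = 582/5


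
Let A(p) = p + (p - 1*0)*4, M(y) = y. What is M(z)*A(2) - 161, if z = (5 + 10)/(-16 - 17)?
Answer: -1821/11 ≈ -165.55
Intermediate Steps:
z = -5/11 (z = 15/(-33) = 15*(-1/33) = -5/11 ≈ -0.45455)
A(p) = 5*p (A(p) = p + (p + 0)*4 = p + p*4 = p + 4*p = 5*p)
M(z)*A(2) - 161 = -25*2/11 - 161 = -5/11*10 - 161 = -50/11 - 161 = -1821/11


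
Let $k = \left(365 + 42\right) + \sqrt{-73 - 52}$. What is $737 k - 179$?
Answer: $299780 + 3685 i \sqrt{5} \approx 2.9978 \cdot 10^{5} + 8239.9 i$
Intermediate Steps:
$k = 407 + 5 i \sqrt{5}$ ($k = 407 + \sqrt{-125} = 407 + 5 i \sqrt{5} \approx 407.0 + 11.18 i$)
$737 k - 179 = 737 \left(407 + 5 i \sqrt{5}\right) - 179 = \left(299959 + 3685 i \sqrt{5}\right) - 179 = 299780 + 3685 i \sqrt{5}$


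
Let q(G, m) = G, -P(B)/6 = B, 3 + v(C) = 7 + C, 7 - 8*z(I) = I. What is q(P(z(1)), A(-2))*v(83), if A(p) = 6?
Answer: -783/2 ≈ -391.50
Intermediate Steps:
z(I) = 7/8 - I/8
v(C) = 4 + C (v(C) = -3 + (7 + C) = 4 + C)
P(B) = -6*B
q(P(z(1)), A(-2))*v(83) = (-6*(7/8 - ⅛*1))*(4 + 83) = -6*(7/8 - ⅛)*87 = -6*¾*87 = -9/2*87 = -783/2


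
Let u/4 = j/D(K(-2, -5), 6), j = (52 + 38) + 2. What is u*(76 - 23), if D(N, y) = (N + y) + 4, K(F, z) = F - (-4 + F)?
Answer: 9752/7 ≈ 1393.1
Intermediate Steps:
K(F, z) = 4 (K(F, z) = F + (4 - F) = 4)
D(N, y) = 4 + N + y
j = 92 (j = 90 + 2 = 92)
u = 184/7 (u = 4*(92/(4 + 4 + 6)) = 4*(92/14) = 4*(92*(1/14)) = 4*(46/7) = 184/7 ≈ 26.286)
u*(76 - 23) = 184*(76 - 23)/7 = (184/7)*53 = 9752/7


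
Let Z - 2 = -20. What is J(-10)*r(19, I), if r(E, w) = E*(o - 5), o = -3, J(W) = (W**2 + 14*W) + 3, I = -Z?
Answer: 5624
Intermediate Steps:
Z = -18 (Z = 2 - 20 = -18)
I = 18 (I = -1*(-18) = 18)
J(W) = 3 + W**2 + 14*W
r(E, w) = -8*E (r(E, w) = E*(-3 - 5) = E*(-8) = -8*E)
J(-10)*r(19, I) = (3 + (-10)**2 + 14*(-10))*(-8*19) = (3 + 100 - 140)*(-152) = -37*(-152) = 5624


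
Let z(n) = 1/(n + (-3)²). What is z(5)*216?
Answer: 108/7 ≈ 15.429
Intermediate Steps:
z(n) = 1/(9 + n) (z(n) = 1/(n + 9) = 1/(9 + n))
z(5)*216 = 216/(9 + 5) = 216/14 = (1/14)*216 = 108/7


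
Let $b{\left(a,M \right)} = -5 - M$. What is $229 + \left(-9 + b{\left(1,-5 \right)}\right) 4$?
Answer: $193$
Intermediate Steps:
$229 + \left(-9 + b{\left(1,-5 \right)}\right) 4 = 229 + \left(-9 - 0\right) 4 = 229 + \left(-9 + \left(-5 + 5\right)\right) 4 = 229 + \left(-9 + 0\right) 4 = 229 - 36 = 193$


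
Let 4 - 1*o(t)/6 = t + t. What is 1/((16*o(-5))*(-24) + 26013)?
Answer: -1/6243 ≈ -0.00016018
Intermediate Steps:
o(t) = 24 - 12*t (o(t) = 24 - 6*(t + t) = 24 - 12*t)
1/((16*o(-5))*(-24) + 26013) = 1/((16*(24 - 12*(-5)))*(-24) + 26013) = 1/((16*(24 + 60))*(-24) + 26013) = 1/((16*84)*(-24) + 26013) = 1/(1344*(-24) + 26013) = 1/(-32256 + 26013) = 1/(-6243) = -1/6243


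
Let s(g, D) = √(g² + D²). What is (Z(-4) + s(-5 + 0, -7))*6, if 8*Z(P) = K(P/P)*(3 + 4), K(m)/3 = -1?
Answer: -63/4 + 6*√74 ≈ 35.864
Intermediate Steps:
K(m) = -3 (K(m) = 3*(-1) = -3)
Z(P) = -21/8 (Z(P) = (-3*(3 + 4))/8 = (-3*7)/8 = (⅛)*(-21) = -21/8)
s(g, D) = √(D² + g²)
(Z(-4) + s(-5 + 0, -7))*6 = (-21/8 + √((-7)² + (-5 + 0)²))*6 = (-21/8 + √(49 + (-5)²))*6 = (-21/8 + √(49 + 25))*6 = (-21/8 + √74)*6 = -63/4 + 6*√74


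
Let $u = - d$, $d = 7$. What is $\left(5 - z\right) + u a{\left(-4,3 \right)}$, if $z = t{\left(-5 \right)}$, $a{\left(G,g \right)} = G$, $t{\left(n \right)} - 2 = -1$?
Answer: $32$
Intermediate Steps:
$t{\left(n \right)} = 1$ ($t{\left(n \right)} = 2 - 1 = 1$)
$z = 1$
$u = -7$ ($u = \left(-1\right) 7 = -7$)
$\left(5 - z\right) + u a{\left(-4,3 \right)} = \left(5 - 1\right) - -28 = \left(5 - 1\right) + 28 = 4 + 28 = 32$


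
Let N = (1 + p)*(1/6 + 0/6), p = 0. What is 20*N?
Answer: 10/3 ≈ 3.3333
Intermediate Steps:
N = ⅙ (N = (1 + 0)*(1/6 + 0/6) = 1*(1*(⅙) + 0*(⅙)) = 1*(⅙ + 0) = 1*(⅙) = ⅙ ≈ 0.16667)
20*N = 20*(⅙) = 10/3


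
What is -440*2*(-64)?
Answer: 56320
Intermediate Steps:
-440*2*(-64) = -44*20*(-64) = -880*(-64) = 56320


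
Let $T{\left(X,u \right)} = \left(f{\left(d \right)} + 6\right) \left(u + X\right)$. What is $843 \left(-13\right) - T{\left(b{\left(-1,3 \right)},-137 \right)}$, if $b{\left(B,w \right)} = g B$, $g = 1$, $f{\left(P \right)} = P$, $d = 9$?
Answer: $-8889$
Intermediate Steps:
$b{\left(B,w \right)} = B$ ($b{\left(B,w \right)} = 1 B = B$)
$T{\left(X,u \right)} = 15 X + 15 u$ ($T{\left(X,u \right)} = \left(9 + 6\right) \left(u + X\right) = 15 \left(X + u\right) = 15 X + 15 u$)
$843 \left(-13\right) - T{\left(b{\left(-1,3 \right)},-137 \right)} = 843 \left(-13\right) - \left(15 \left(-1\right) + 15 \left(-137\right)\right) = -10959 - \left(-15 - 2055\right) = -10959 - -2070 = -10959 + 2070 = -8889$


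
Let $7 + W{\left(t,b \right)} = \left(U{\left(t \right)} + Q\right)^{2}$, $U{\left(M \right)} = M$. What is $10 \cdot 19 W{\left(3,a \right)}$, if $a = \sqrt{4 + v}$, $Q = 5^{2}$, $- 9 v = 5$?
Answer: $147630$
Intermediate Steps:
$v = - \frac{5}{9}$ ($v = \left(- \frac{1}{9}\right) 5 = - \frac{5}{9} \approx -0.55556$)
$Q = 25$
$a = \frac{\sqrt{31}}{3}$ ($a = \sqrt{4 - \frac{5}{9}} = \sqrt{\frac{31}{9}} = \frac{\sqrt{31}}{3} \approx 1.8559$)
$W{\left(t,b \right)} = -7 + \left(25 + t\right)^{2}$ ($W{\left(t,b \right)} = -7 + \left(t + 25\right)^{2} = -7 + \left(25 + t\right)^{2}$)
$10 \cdot 19 W{\left(3,a \right)} = 10 \cdot 19 \left(-7 + \left(25 + 3\right)^{2}\right) = 190 \left(-7 + 28^{2}\right) = 190 \left(-7 + 784\right) = 190 \cdot 777 = 147630$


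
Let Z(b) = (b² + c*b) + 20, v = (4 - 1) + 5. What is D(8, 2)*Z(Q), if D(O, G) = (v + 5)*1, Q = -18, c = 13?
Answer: 1430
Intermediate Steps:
v = 8 (v = 3 + 5 = 8)
D(O, G) = 13 (D(O, G) = (8 + 5)*1 = 13*1 = 13)
Z(b) = 20 + b² + 13*b (Z(b) = (b² + 13*b) + 20 = 20 + b² + 13*b)
D(8, 2)*Z(Q) = 13*(20 + (-18)² + 13*(-18)) = 13*(20 + 324 - 234) = 13*110 = 1430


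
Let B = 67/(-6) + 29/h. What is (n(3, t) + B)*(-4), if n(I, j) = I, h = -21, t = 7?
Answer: 802/21 ≈ 38.190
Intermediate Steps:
B = -527/42 (B = 67/(-6) + 29/(-21) = 67*(-⅙) + 29*(-1/21) = -67/6 - 29/21 = -527/42 ≈ -12.548)
(n(3, t) + B)*(-4) = (3 - 527/42)*(-4) = -401/42*(-4) = 802/21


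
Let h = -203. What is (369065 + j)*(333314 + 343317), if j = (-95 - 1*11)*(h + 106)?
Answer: 256677939957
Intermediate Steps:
j = 10282 (j = (-95 - 1*11)*(-203 + 106) = (-95 - 11)*(-97) = -106*(-97) = 10282)
(369065 + j)*(333314 + 343317) = (369065 + 10282)*(333314 + 343317) = 379347*676631 = 256677939957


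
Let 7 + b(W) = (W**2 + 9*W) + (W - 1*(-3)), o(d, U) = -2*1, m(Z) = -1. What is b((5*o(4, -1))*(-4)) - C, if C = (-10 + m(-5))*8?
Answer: 2084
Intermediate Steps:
C = -88 (C = (-10 - 1)*8 = -11*8 = -88)
o(d, U) = -2
b(W) = -4 + W**2 + 10*W (b(W) = -7 + ((W**2 + 9*W) + (W - 1*(-3))) = -7 + ((W**2 + 9*W) + (W + 3)) = -7 + ((W**2 + 9*W) + (3 + W)) = -7 + (3 + W**2 + 10*W) = -4 + W**2 + 10*W)
b((5*o(4, -1))*(-4)) - C = (-4 + ((5*(-2))*(-4))**2 + 10*((5*(-2))*(-4))) - 1*(-88) = (-4 + (-10*(-4))**2 + 10*(-10*(-4))) + 88 = (-4 + 40**2 + 10*40) + 88 = (-4 + 1600 + 400) + 88 = 1996 + 88 = 2084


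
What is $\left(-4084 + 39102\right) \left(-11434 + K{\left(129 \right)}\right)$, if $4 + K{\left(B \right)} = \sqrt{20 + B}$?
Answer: $-400535884 + 35018 \sqrt{149} \approx -4.0011 \cdot 10^{8}$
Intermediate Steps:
$K{\left(B \right)} = -4 + \sqrt{20 + B}$
$\left(-4084 + 39102\right) \left(-11434 + K{\left(129 \right)}\right) = \left(-4084 + 39102\right) \left(-11434 - \left(4 - \sqrt{20 + 129}\right)\right) = 35018 \left(-11434 - \left(4 - \sqrt{149}\right)\right) = 35018 \left(-11438 + \sqrt{149}\right) = -400535884 + 35018 \sqrt{149}$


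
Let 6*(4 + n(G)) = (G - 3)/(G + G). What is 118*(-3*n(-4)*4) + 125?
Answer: 11165/2 ≈ 5582.5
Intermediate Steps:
n(G) = -4 + (-3 + G)/(12*G) (n(G) = -4 + ((G - 3)/(G + G))/6 = -4 + ((-3 + G)/((2*G)))/6 = -4 + ((-3 + G)*(1/(2*G)))/6 = -4 + ((-3 + G)/(2*G))/6 = -4 + (-3 + G)/(12*G))
118*(-3*n(-4)*4) + 125 = 118*(-(-3 - 47*(-4))/(4*(-4))*4) + 125 = 118*(-(-1)*(-3 + 188)/(4*4)*4) + 125 = 118*(-(-1)*185/(4*4)*4) + 125 = 118*(-3*(-185/48)*4) + 125 = 118*((185/16)*4) + 125 = 118*(185/4) + 125 = 10915/2 + 125 = 11165/2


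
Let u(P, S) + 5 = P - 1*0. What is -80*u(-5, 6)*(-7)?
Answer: -5600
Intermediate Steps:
u(P, S) = -5 + P (u(P, S) = -5 + (P - 1*0) = -5 + (P + 0) = -5 + P)
-80*u(-5, 6)*(-7) = -80*(-5 - 5)*(-7) = -(-800)*(-7) = -80*70 = -5600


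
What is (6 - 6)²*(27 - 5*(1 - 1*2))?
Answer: 0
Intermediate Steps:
(6 - 6)²*(27 - 5*(1 - 1*2)) = 0²*(27 - 5*(1 - 2)) = 0*(27 - 5*(-1)) = 0*(27 + 5) = 0*32 = 0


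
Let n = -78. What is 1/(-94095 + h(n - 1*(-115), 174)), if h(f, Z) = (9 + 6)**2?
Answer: -1/93870 ≈ -1.0653e-5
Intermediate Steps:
h(f, Z) = 225 (h(f, Z) = 15**2 = 225)
1/(-94095 + h(n - 1*(-115), 174)) = 1/(-94095 + 225) = 1/(-93870) = -1/93870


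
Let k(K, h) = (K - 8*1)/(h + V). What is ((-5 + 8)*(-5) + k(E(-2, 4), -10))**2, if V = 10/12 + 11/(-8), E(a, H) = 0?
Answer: 12981609/64009 ≈ 202.81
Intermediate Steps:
V = -13/24 (V = 10*(1/12) + 11*(-1/8) = 5/6 - 11/8 = -13/24 ≈ -0.54167)
k(K, h) = (-8 + K)/(-13/24 + h) (k(K, h) = (K - 8*1)/(h - 13/24) = (K - 8)/(-13/24 + h) = (-8 + K)/(-13/24 + h))
((-5 + 8)*(-5) + k(E(-2, 4), -10))**2 = ((-5 + 8)*(-5) + 24*(-8 + 0)/(-13 + 24*(-10)))**2 = (3*(-5) + 24*(-8)/(-13 - 240))**2 = (-15 + 24*(-8)/(-253))**2 = (-15 + 24*(-1/253)*(-8))**2 = (-15 + 192/253)**2 = (-3603/253)**2 = 12981609/64009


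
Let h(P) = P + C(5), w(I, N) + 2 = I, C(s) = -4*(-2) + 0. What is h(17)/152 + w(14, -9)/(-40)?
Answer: -103/760 ≈ -0.13553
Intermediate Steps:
C(s) = 8 (C(s) = 8 + 0 = 8)
w(I, N) = -2 + I
h(P) = 8 + P (h(P) = P + 8 = 8 + P)
h(17)/152 + w(14, -9)/(-40) = (8 + 17)/152 + (-2 + 14)/(-40) = 25*(1/152) + 12*(-1/40) = 25/152 - 3/10 = -103/760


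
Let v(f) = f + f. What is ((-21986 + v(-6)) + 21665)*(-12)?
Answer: 3996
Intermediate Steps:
v(f) = 2*f
((-21986 + v(-6)) + 21665)*(-12) = ((-21986 + 2*(-6)) + 21665)*(-12) = ((-21986 - 12) + 21665)*(-12) = (-21998 + 21665)*(-12) = -333*(-12) = 3996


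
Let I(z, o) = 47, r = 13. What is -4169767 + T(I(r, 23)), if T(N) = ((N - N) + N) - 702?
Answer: -4170422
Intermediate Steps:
T(N) = -702 + N (T(N) = (0 + N) - 702 = N - 702 = -702 + N)
-4169767 + T(I(r, 23)) = -4169767 + (-702 + 47) = -4169767 - 655 = -4170422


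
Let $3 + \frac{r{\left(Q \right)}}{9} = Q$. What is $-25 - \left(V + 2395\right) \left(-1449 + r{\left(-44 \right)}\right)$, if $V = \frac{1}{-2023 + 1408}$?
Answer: $\frac{919099451}{205} \approx 4.4834 \cdot 10^{6}$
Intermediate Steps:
$V = - \frac{1}{615}$ ($V = \frac{1}{-615} = - \frac{1}{615} \approx -0.001626$)
$r{\left(Q \right)} = -27 + 9 Q$
$-25 - \left(V + 2395\right) \left(-1449 + r{\left(-44 \right)}\right) = -25 - \left(- \frac{1}{615} + 2395\right) \left(-1449 + \left(-27 + 9 \left(-44\right)\right)\right) = -25 - \frac{1472924 \left(-1449 - 423\right)}{615} = -25 - \frac{1472924}{615} \left(-1872\right) = -25 - - \frac{919104576}{205} = -25 + \frac{919104576}{205} = \frac{919099451}{205}$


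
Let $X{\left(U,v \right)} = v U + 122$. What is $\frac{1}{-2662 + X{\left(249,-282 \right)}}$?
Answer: $- \frac{1}{72758} \approx -1.3744 \cdot 10^{-5}$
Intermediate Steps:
$X{\left(U,v \right)} = 122 + U v$ ($X{\left(U,v \right)} = U v + 122 = 122 + U v$)
$\frac{1}{-2662 + X{\left(249,-282 \right)}} = \frac{1}{-2662 + \left(122 + 249 \left(-282\right)\right)} = \frac{1}{-2662 + \left(122 - 70218\right)} = \frac{1}{-2662 - 70096} = \frac{1}{-72758} = - \frac{1}{72758}$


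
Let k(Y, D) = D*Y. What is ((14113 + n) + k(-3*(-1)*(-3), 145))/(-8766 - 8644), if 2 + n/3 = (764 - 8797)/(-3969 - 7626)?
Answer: -49487763/67289650 ≈ -0.73544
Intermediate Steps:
n = -15157/3865 (n = -6 + 3*((764 - 8797)/(-3969 - 7626)) = -6 + 3*(-8033/(-11595)) = -6 + 3*(-8033*(-1/11595)) = -6 + 3*(8033/11595) = -6 + 8033/3865 = -15157/3865 ≈ -3.9216)
((14113 + n) + k(-3*(-1)*(-3), 145))/(-8766 - 8644) = ((14113 - 15157/3865) + 145*(-3*(-1)*(-3)))/(-8766 - 8644) = (54531588/3865 + 145*(3*(-3)))/(-17410) = (54531588/3865 + 145*(-9))*(-1/17410) = (54531588/3865 - 1305)*(-1/17410) = (49487763/3865)*(-1/17410) = -49487763/67289650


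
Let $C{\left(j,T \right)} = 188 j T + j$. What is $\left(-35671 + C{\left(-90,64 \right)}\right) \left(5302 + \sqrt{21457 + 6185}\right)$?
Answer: $-5931034582 - 1118641 \sqrt{27642} \approx -6.117 \cdot 10^{9}$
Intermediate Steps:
$C{\left(j,T \right)} = j + 188 T j$ ($C{\left(j,T \right)} = 188 T j + j = j + 188 T j$)
$\left(-35671 + C{\left(-90,64 \right)}\right) \left(5302 + \sqrt{21457 + 6185}\right) = \left(-35671 - 90 \left(1 + 188 \cdot 64\right)\right) \left(5302 + \sqrt{21457 + 6185}\right) = \left(-35671 - 90 \left(1 + 12032\right)\right) \left(5302 + \sqrt{27642}\right) = \left(-35671 - 1082970\right) \left(5302 + \sqrt{27642}\right) = - 1118641 \left(5302 + \sqrt{27642}\right) = -5931034582 - 1118641 \sqrt{27642}$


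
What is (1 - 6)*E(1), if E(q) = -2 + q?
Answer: 5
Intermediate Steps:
(1 - 6)*E(1) = (1 - 6)*(-2 + 1) = -5*(-1) = 5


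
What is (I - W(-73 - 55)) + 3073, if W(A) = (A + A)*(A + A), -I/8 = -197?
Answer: -60887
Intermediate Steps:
I = 1576 (I = -8*(-197) = 1576)
W(A) = 4*A² (W(A) = (2*A)*(2*A) = 4*A²)
(I - W(-73 - 55)) + 3073 = (1576 - 4*(-73 - 55)²) + 3073 = (1576 - 4*(-128)²) + 3073 = (1576 - 4*16384) + 3073 = (1576 - 1*65536) + 3073 = (1576 - 65536) + 3073 = -63960 + 3073 = -60887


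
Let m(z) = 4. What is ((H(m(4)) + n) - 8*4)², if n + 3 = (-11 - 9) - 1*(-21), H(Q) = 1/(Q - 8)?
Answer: 18769/16 ≈ 1173.1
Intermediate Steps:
H(Q) = 1/(-8 + Q)
n = -2 (n = -3 + ((-11 - 9) - 1*(-21)) = -3 + (-20 + 21) = -3 + 1 = -2)
((H(m(4)) + n) - 8*4)² = ((1/(-8 + 4) - 2) - 8*4)² = ((1/(-4) - 2) - 32)² = ((-¼ - 2) - 32)² = (-9/4 - 32)² = (-137/4)² = 18769/16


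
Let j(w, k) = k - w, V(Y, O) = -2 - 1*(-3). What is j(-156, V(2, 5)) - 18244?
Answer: -18087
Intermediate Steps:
V(Y, O) = 1 (V(Y, O) = -2 + 3 = 1)
j(-156, V(2, 5)) - 18244 = (1 - 1*(-156)) - 18244 = (1 + 156) - 18244 = 157 - 18244 = -18087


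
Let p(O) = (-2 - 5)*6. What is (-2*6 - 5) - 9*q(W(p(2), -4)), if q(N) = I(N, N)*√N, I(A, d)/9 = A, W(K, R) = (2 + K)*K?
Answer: -17 - 544320*√105 ≈ -5.5776e+6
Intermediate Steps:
p(O) = -42 (p(O) = -7*6 = -42)
W(K, R) = K*(2 + K)
I(A, d) = 9*A
q(N) = 9*N^(3/2) (q(N) = (9*N)*√N = 9*N^(3/2))
(-2*6 - 5) - 9*q(W(p(2), -4)) = (-2*6 - 5) - 81*(-42*(2 - 42))^(3/2) = (-12 - 5) - 81*(-42*(-40))^(3/2) = -17 - 81*1680^(3/2) = -17 - 81*6720*√105 = -17 - 544320*√105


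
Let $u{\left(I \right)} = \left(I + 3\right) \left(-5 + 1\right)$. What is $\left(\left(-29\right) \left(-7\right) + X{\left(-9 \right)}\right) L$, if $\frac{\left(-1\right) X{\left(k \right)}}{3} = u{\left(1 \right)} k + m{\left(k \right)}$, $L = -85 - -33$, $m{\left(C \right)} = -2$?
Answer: $11596$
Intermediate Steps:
$u{\left(I \right)} = -12 - 4 I$ ($u{\left(I \right)} = \left(3 + I\right) \left(-4\right) = -12 - 4 I$)
$L = -52$ ($L = -85 + 33 = -52$)
$X{\left(k \right)} = 6 + 48 k$ ($X{\left(k \right)} = - 3 \left(\left(-12 - 4\right) k - 2\right) = - 3 \left(- 16 k - 2\right) = - 3 \left(-2 - 16 k\right) = 6 + 48 k$)
$\left(\left(-29\right) \left(-7\right) + X{\left(-9 \right)}\right) L = \left(\left(-29\right) \left(-7\right) + \left(6 + 48 \left(-9\right)\right)\right) \left(-52\right) = \left(203 + \left(6 - 432\right)\right) \left(-52\right) = \left(203 - 426\right) \left(-52\right) = \left(-223\right) \left(-52\right) = 11596$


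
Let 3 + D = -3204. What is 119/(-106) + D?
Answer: -340061/106 ≈ -3208.1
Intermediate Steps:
D = -3207 (D = -3 - 3204 = -3207)
119/(-106) + D = 119/(-106) - 3207 = -1/106*119 - 3207 = -119/106 - 3207 = -340061/106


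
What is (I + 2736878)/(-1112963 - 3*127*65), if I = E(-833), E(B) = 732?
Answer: -1368805/568864 ≈ -2.4062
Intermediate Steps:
I = 732
(I + 2736878)/(-1112963 - 3*127*65) = (732 + 2736878)/(-1112963 - 3*127*65) = 2737610/(-1112963 - 381*65) = 2737610/(-1112963 - 24765) = 2737610/(-1137728) = 2737610*(-1/1137728) = -1368805/568864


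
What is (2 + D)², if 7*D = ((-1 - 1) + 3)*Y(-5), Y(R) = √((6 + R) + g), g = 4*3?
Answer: (14 + √13)²/49 ≈ 6.3256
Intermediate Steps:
g = 12
Y(R) = √(18 + R) (Y(R) = √((6 + R) + 12) = √(18 + R))
D = √13/7 (D = (((-1 - 1) + 3)*√(18 - 5))/7 = ((-2 + 3)*√13)/7 = (1*√13)/7 = √13/7 ≈ 0.51508)
(2 + D)² = (2 + √13/7)²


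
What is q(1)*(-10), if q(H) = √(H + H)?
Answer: -10*√2 ≈ -14.142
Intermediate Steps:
q(H) = √2*√H (q(H) = √(2*H) = √2*√H)
q(1)*(-10) = (√2*√1)*(-10) = (√2*1)*(-10) = √2*(-10) = -10*√2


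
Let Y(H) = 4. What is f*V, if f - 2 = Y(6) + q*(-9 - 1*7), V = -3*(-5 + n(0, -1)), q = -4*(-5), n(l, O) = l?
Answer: -4710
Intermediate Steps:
q = 20
V = 15 (V = -3*(-5 + 0) = -3*(-5) = 15)
f = -314 (f = 2 + (4 + 20*(-9 - 1*7)) = 2 + (4 + 20*(-9 - 7)) = 2 + (4 + 20*(-16)) = 2 + (4 - 320) = 2 - 316 = -314)
f*V = -314*15 = -4710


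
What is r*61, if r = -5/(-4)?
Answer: 305/4 ≈ 76.250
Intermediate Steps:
r = 5/4 (r = -5*(-¼) = 5/4 ≈ 1.2500)
r*61 = (5/4)*61 = 305/4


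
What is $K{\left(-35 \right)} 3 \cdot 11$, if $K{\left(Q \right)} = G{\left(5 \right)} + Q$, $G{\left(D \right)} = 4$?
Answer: $-1023$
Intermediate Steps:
$K{\left(Q \right)} = 4 + Q$
$K{\left(-35 \right)} 3 \cdot 11 = \left(4 - 35\right) 3 \cdot 11 = \left(-31\right) 33 = -1023$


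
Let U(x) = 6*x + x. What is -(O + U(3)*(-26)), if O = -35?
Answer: 581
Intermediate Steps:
U(x) = 7*x
-(O + U(3)*(-26)) = -(-35 + (7*3)*(-26)) = -(-35 + 21*(-26)) = -(-35 - 546) = -1*(-581) = 581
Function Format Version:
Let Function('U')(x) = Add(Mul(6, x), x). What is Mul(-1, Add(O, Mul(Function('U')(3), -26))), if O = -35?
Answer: 581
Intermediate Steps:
Function('U')(x) = Mul(7, x)
Mul(-1, Add(O, Mul(Function('U')(3), -26))) = Mul(-1, Add(-35, Mul(Mul(7, 3), -26))) = Mul(-1, Add(-35, Mul(21, -26))) = Mul(-1, Add(-35, -546)) = Mul(-1, -581) = 581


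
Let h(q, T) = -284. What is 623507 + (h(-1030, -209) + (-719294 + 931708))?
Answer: 835637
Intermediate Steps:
623507 + (h(-1030, -209) + (-719294 + 931708)) = 623507 + (-284 + (-719294 + 931708)) = 623507 + (-284 + 212414) = 623507 + 212130 = 835637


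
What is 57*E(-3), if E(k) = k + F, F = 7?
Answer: 228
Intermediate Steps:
E(k) = 7 + k (E(k) = k + 7 = 7 + k)
57*E(-3) = 57*(7 - 3) = 57*4 = 228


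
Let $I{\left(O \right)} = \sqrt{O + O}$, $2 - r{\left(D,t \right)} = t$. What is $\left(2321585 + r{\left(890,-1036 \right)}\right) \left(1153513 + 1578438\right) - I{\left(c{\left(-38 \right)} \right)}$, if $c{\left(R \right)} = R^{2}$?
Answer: $6345292227473 - 38 \sqrt{2} \approx 6.3453 \cdot 10^{12}$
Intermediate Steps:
$r{\left(D,t \right)} = 2 - t$
$I{\left(O \right)} = \sqrt{2} \sqrt{O}$ ($I{\left(O \right)} = \sqrt{2 O} = \sqrt{2} \sqrt{O}$)
$\left(2321585 + r{\left(890,-1036 \right)}\right) \left(1153513 + 1578438\right) - I{\left(c{\left(-38 \right)} \right)} = \left(2321585 + \left(2 - -1036\right)\right) \left(1153513 + 1578438\right) - \sqrt{2} \sqrt{\left(-38\right)^{2}} = \left(2321585 + \left(2 + 1036\right)\right) 2731951 - \sqrt{2} \sqrt{1444} = \left(2321585 + 1038\right) 2731951 - \sqrt{2} \cdot 38 = 2322623 \cdot 2731951 - 38 \sqrt{2} = 6345292227473 - 38 \sqrt{2}$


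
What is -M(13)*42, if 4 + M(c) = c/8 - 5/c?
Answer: 6027/52 ≈ 115.90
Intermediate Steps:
M(c) = -4 - 5/c + c/8 (M(c) = -4 + (c/8 - 5/c) = -4 + (-5/c + c/8) = -4 - 5/c + c/8)
-M(13)*42 = -(-4 - 5/13 + (⅛)*13)*42 = -(-4 - 5*1/13 + 13/8)*42 = -(-4 - 5/13 + 13/8)*42 = -(-287)*42/104 = -1*(-6027/52) = 6027/52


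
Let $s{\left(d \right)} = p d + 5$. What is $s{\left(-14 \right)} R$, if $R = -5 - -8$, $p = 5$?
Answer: $-195$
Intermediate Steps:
$s{\left(d \right)} = 5 + 5 d$ ($s{\left(d \right)} = 5 d + 5 = 5 + 5 d$)
$R = 3$ ($R = -5 + 8 = 3$)
$s{\left(-14 \right)} R = \left(5 + 5 \left(-14\right)\right) 3 = \left(5 - 70\right) 3 = \left(-65\right) 3 = -195$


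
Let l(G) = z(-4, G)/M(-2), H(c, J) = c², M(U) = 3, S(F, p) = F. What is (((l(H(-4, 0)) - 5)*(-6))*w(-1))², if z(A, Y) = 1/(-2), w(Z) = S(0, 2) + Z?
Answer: 961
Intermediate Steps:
w(Z) = Z (w(Z) = 0 + Z = Z)
z(A, Y) = -½
l(G) = -⅙ (l(G) = -½/3 = -½*⅓ = -⅙)
(((l(H(-4, 0)) - 5)*(-6))*w(-1))² = (((-⅙ - 5)*(-6))*(-1))² = (-31/6*(-6)*(-1))² = (31*(-1))² = (-31)² = 961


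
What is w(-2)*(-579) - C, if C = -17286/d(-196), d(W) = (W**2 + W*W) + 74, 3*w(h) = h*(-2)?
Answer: -29677073/38453 ≈ -771.78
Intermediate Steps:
w(h) = -2*h/3 (w(h) = (h*(-2))/3 = (-2*h)/3 = -2*h/3)
d(W) = 74 + 2*W**2 (d(W) = (W**2 + W**2) + 74 = 2*W**2 + 74 = 74 + 2*W**2)
C = -8643/38453 (C = -17286/(74 + 2*(-196)**2) = -17286/(74 + 2*38416) = -17286/(74 + 76832) = -17286/76906 = -17286*1/76906 = -8643/38453 ≈ -0.22477)
w(-2)*(-579) - C = -2/3*(-2)*(-579) - 1*(-8643/38453) = (4/3)*(-579) + 8643/38453 = -772 + 8643/38453 = -29677073/38453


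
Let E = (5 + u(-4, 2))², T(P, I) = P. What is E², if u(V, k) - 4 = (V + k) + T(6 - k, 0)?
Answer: 14641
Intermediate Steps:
u(V, k) = 10 + V (u(V, k) = 4 + ((V + k) + (6 - k)) = 4 + (6 + V) = 10 + V)
E = 121 (E = (5 + (10 - 4))² = (5 + 6)² = 11² = 121)
E² = 121² = 14641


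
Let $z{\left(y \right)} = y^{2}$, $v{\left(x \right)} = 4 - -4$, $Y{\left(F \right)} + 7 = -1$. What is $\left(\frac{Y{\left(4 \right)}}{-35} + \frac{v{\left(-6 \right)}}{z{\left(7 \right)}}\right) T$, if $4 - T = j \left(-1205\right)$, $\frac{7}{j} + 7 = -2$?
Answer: $- \frac{268768}{735} \approx -365.67$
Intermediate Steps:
$Y{\left(F \right)} = -8$ ($Y{\left(F \right)} = -7 - 1 = -8$)
$j = - \frac{7}{9}$ ($j = \frac{7}{-7 - 2} = \frac{7}{-9} = 7 \left(- \frac{1}{9}\right) = - \frac{7}{9} \approx -0.77778$)
$v{\left(x \right)} = 8$ ($v{\left(x \right)} = 4 + 4 = 8$)
$T = - \frac{8399}{9}$ ($T = 4 - \left(- \frac{7}{9}\right) \left(-1205\right) = 4 - \frac{8435}{9} = - \frac{8399}{9} \approx -933.22$)
$\left(\frac{Y{\left(4 \right)}}{-35} + \frac{v{\left(-6 \right)}}{z{\left(7 \right)}}\right) T = \left(- \frac{8}{-35} + \frac{8}{7^{2}}\right) \left(- \frac{8399}{9}\right) = \left(\left(-8\right) \left(- \frac{1}{35}\right) + \frac{8}{49}\right) \left(- \frac{8399}{9}\right) = \left(\frac{8}{35} + 8 \cdot \frac{1}{49}\right) \left(- \frac{8399}{9}\right) = \left(\frac{8}{35} + \frac{8}{49}\right) \left(- \frac{8399}{9}\right) = \frac{96}{245} \left(- \frac{8399}{9}\right) = - \frac{268768}{735}$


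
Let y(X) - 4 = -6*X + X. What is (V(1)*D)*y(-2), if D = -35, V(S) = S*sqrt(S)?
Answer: -490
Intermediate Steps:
V(S) = S**(3/2)
y(X) = 4 - 5*X (y(X) = 4 + (-6*X + X) = 4 - 5*X)
(V(1)*D)*y(-2) = (1**(3/2)*(-35))*(4 - 5*(-2)) = (1*(-35))*(4 + 10) = -35*14 = -490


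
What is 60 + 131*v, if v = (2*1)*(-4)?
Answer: -988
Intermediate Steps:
v = -8 (v = 2*(-4) = -8)
60 + 131*v = 60 + 131*(-8) = 60 - 1048 = -988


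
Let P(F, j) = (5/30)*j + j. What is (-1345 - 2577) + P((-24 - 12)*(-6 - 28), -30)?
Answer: -3957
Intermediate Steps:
P(F, j) = 7*j/6 (P(F, j) = (5*(1/30))*j + j = j/6 + j = 7*j/6)
(-1345 - 2577) + P((-24 - 12)*(-6 - 28), -30) = (-1345 - 2577) + (7/6)*(-30) = -3922 - 35 = -3957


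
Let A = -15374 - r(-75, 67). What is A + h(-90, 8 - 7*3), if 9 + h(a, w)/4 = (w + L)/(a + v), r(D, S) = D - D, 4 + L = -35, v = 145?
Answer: -847758/55 ≈ -15414.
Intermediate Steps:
L = -39 (L = -4 - 35 = -39)
r(D, S) = 0
h(a, w) = -36 + 4*(-39 + w)/(145 + a) (h(a, w) = -36 + 4*((w - 39)/(a + 145)) = -36 + 4*((-39 + w)/(145 + a)) = -36 + 4*(-39 + w)/(145 + a))
A = -15374 (A = -15374 - 1*0 = -15374 + 0 = -15374)
A + h(-90, 8 - 7*3) = -15374 + 4*(-1344 + (8 - 7*3) - 9*(-90))/(145 - 90) = -15374 + 4*(-1344 + (8 - 21) + 810)/55 = -15374 + 4*(1/55)*(-1344 - 13 + 810) = -15374 + 4*(1/55)*(-547) = -15374 - 2188/55 = -847758/55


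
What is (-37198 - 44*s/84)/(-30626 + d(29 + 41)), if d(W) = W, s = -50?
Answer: 195152/160419 ≈ 1.2165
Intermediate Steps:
(-37198 - 44*s/84)/(-30626 + d(29 + 41)) = (-37198 - (-2200)/84)/(-30626 + (29 + 41)) = (-37198 - (-2200)/84)/(-30626 + 70) = (-37198 - 44*(-25/42))/(-30556) = (-37198 + 550/21)*(-1/30556) = -780608/21*(-1/30556) = 195152/160419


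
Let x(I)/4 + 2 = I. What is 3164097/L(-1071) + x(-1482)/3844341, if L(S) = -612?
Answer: -1351541273101/261415188 ≈ -5170.1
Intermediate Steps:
x(I) = -8 + 4*I
3164097/L(-1071) + x(-1482)/3844341 = 3164097/(-612) + (-8 + 4*(-1482))/3844341 = 3164097*(-1/612) + (-8 - 5928)*(1/3844341) = -1054699/204 - 5936*1/3844341 = -1054699/204 - 5936/3844341 = -1351541273101/261415188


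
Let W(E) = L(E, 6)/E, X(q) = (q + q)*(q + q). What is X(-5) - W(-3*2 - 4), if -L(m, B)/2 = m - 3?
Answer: 513/5 ≈ 102.60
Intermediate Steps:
L(m, B) = 6 - 2*m (L(m, B) = -2*(m - 3) = -2*(-3 + m) = 6 - 2*m)
X(q) = 4*q² (X(q) = (2*q)*(2*q) = 4*q²)
W(E) = (6 - 2*E)/E
X(-5) - W(-3*2 - 4) = 4*(-5)² - (-2 + 6/(-3*2 - 4)) = 4*25 - (-2 + 6/(-6 - 4)) = 100 - (-2 + 6/(-10)) = 100 - (-2 + 6*(-⅒)) = 100 - (-2 - ⅗) = 100 - 1*(-13/5) = 100 + 13/5 = 513/5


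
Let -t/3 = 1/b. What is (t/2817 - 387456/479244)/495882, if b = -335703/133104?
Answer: -1695445467208/1040455107942543963 ≈ -1.6295e-6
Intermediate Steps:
b = -111901/44368 (b = -335703*1/133104 = -111901/44368 ≈ -2.5221)
t = 133104/111901 (t = -3/(-111901/44368) = -3*(-44368/111901) = 133104/111901 ≈ 1.1895)
(t/2817 - 387456/479244)/495882 = ((133104/111901)/2817 - 387456/479244)/495882 = ((133104/111901)*(1/2817) - 387456*1/479244)*(1/495882) = (44368/105075039 - 32288/39937)*(1/495882) = -3390890934416/4196381832543*1/495882 = -1695445467208/1040455107942543963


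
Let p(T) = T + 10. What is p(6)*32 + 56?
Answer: 568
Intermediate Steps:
p(T) = 10 + T
p(6)*32 + 56 = (10 + 6)*32 + 56 = 16*32 + 56 = 512 + 56 = 568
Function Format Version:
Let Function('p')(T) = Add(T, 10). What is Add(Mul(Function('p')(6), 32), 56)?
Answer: 568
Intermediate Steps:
Function('p')(T) = Add(10, T)
Add(Mul(Function('p')(6), 32), 56) = Add(Mul(Add(10, 6), 32), 56) = Add(Mul(16, 32), 56) = Add(512, 56) = 568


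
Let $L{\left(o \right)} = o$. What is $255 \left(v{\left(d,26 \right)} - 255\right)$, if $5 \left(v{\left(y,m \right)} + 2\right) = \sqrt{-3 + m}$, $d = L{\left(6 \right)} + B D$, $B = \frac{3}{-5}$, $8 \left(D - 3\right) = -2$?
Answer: $-65535 + 51 \sqrt{23} \approx -65290.0$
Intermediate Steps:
$D = \frac{11}{4}$ ($D = 3 + \frac{1}{8} \left(-2\right) = 3 - \frac{1}{4} = \frac{11}{4} \approx 2.75$)
$B = - \frac{3}{5}$ ($B = 3 \left(- \frac{1}{5}\right) = - \frac{3}{5} \approx -0.6$)
$d = \frac{87}{20}$ ($d = 6 - \frac{33}{20} = \frac{87}{20} \approx 4.35$)
$v{\left(y,m \right)} = -2 + \frac{\sqrt{-3 + m}}{5}$
$255 \left(v{\left(d,26 \right)} - 255\right) = 255 \left(\left(-2 + \frac{\sqrt{-3 + 26}}{5}\right) - 255\right) = 255 \left(\left(-2 + \frac{\sqrt{23}}{5}\right) - 255\right) = 255 \left(-257 + \frac{\sqrt{23}}{5}\right) = -65535 + 51 \sqrt{23}$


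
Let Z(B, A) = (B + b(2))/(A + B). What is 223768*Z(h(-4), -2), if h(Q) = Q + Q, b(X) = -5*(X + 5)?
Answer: 4811012/5 ≈ 9.6220e+5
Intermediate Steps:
b(X) = -25 - 5*X (b(X) = -5*(5 + X) = -25 - 5*X)
h(Q) = 2*Q
Z(B, A) = (-35 + B)/(A + B) (Z(B, A) = (B + (-25 - 5*2))/(A + B) = (B + (-25 - 10))/(A + B) = (B - 35)/(A + B) = (-35 + B)/(A + B))
223768*Z(h(-4), -2) = 223768*((-35 + 2*(-4))/(-2 + 2*(-4))) = 223768*((-35 - 8)/(-2 - 8)) = 223768*(-43/(-10)) = 223768*(-⅒*(-43)) = 223768*(43/10) = 4811012/5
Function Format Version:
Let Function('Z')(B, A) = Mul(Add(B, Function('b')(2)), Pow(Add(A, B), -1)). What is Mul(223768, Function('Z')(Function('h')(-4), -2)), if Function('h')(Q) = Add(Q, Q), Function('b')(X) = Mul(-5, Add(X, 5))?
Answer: Rational(4811012, 5) ≈ 9.6220e+5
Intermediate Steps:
Function('b')(X) = Add(-25, Mul(-5, X)) (Function('b')(X) = Mul(-5, Add(5, X)) = Add(-25, Mul(-5, X)))
Function('h')(Q) = Mul(2, Q)
Function('Z')(B, A) = Mul(Pow(Add(A, B), -1), Add(-35, B)) (Function('Z')(B, A) = Mul(Add(B, Add(-25, Mul(-5, 2))), Pow(Add(A, B), -1)) = Mul(Add(B, Add(-25, -10)), Pow(Add(A, B), -1)) = Mul(Add(B, -35), Pow(Add(A, B), -1)) = Mul(Add(-35, B), Pow(Add(A, B), -1)) = Mul(Pow(Add(A, B), -1), Add(-35, B)))
Mul(223768, Function('Z')(Function('h')(-4), -2)) = Mul(223768, Mul(Pow(Add(-2, Mul(2, -4)), -1), Add(-35, Mul(2, -4)))) = Mul(223768, Mul(Pow(Add(-2, -8), -1), Add(-35, -8))) = Mul(223768, Mul(Pow(-10, -1), -43)) = Mul(223768, Mul(Rational(-1, 10), -43)) = Mul(223768, Rational(43, 10)) = Rational(4811012, 5)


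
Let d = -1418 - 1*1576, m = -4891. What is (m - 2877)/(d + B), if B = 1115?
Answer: 7768/1879 ≈ 4.1341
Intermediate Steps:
d = -2994 (d = -1418 - 1576 = -2994)
(m - 2877)/(d + B) = (-4891 - 2877)/(-2994 + 1115) = -7768/(-1879) = -7768*(-1/1879) = 7768/1879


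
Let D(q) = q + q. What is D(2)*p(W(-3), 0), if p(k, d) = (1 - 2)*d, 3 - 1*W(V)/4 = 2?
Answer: 0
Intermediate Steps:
D(q) = 2*q
W(V) = 4 (W(V) = 12 - 4*2 = 12 - 8 = 4)
p(k, d) = -d
D(2)*p(W(-3), 0) = (2*2)*(-1*0) = 4*0 = 0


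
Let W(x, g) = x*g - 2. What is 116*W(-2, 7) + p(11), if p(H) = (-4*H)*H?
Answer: -2340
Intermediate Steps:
W(x, g) = -2 + g*x (W(x, g) = g*x - 2 = -2 + g*x)
p(H) = -4*H²
116*W(-2, 7) + p(11) = 116*(-2 + 7*(-2)) - 4*11² = 116*(-2 - 14) - 4*121 = 116*(-16) - 484 = -1856 - 484 = -2340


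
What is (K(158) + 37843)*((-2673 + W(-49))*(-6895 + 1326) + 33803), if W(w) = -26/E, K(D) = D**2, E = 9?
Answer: 8442671068378/9 ≈ 9.3807e+11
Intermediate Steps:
W(w) = -26/9
(K(158) + 37843)*((-2673 + W(-49))*(-6895 + 1326) + 33803) = (158**2 + 37843)*((-2673 - 26/9)*(-6895 + 1326) + 33803) = (24964 + 37843)*(-24083/9*(-5569) + 33803) = 62807*(134118227/9 + 33803) = 62807*(134422454/9) = 8442671068378/9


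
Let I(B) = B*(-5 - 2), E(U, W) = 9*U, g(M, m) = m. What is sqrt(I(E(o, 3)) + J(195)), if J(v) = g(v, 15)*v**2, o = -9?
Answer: 3*sqrt(63438) ≈ 755.61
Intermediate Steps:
J(v) = 15*v**2
I(B) = -7*B (I(B) = B*(-7) = -7*B)
sqrt(I(E(o, 3)) + J(195)) = sqrt(-63*(-9) + 15*195**2) = sqrt(-7*(-81) + 15*38025) = sqrt(567 + 570375) = sqrt(570942) = 3*sqrt(63438)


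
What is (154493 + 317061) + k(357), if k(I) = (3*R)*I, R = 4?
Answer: 475838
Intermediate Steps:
k(I) = 12*I (k(I) = (3*4)*I = 12*I)
(154493 + 317061) + k(357) = (154493 + 317061) + 12*357 = 471554 + 4284 = 475838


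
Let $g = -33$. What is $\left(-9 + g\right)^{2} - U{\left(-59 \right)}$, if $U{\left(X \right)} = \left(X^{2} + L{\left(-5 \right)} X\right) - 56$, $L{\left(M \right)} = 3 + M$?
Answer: $-1779$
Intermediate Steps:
$U{\left(X \right)} = -56 + X^{2} - 2 X$ ($U{\left(X \right)} = \left(X^{2} + \left(3 - 5\right) X\right) - 56 = \left(X^{2} - 2 X\right) - 56 = -56 + X^{2} - 2 X$)
$\left(-9 + g\right)^{2} - U{\left(-59 \right)} = \left(-9 - 33\right)^{2} - \left(-56 + \left(-59\right)^{2} - -118\right) = \left(-42\right)^{2} - \left(-56 + 3481 + 118\right) = 1764 - 3543 = -1779$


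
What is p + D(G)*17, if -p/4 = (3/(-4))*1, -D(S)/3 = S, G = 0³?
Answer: 3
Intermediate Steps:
G = 0
D(S) = -3*S
p = 3 (p = -4*3/(-4) = -4*(-¼*3) = -(-3) = -4*(-¾) = 3)
p + D(G)*17 = 3 - 3*0*17 = 3 + 0*17 = 3 + 0 = 3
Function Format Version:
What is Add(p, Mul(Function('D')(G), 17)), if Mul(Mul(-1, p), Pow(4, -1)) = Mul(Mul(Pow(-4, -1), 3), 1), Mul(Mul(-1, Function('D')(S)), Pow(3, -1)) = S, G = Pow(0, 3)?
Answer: 3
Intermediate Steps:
G = 0
Function('D')(S) = Mul(-3, S)
p = 3 (p = Mul(-4, Mul(Mul(Pow(-4, -1), 3), 1)) = Mul(-4, Mul(Mul(Rational(-1, 4), 3), 1)) = Mul(-4, Mul(Rational(-3, 4), 1)) = Mul(-4, Rational(-3, 4)) = 3)
Add(p, Mul(Function('D')(G), 17)) = Add(3, Mul(Mul(-3, 0), 17)) = Add(3, Mul(0, 17)) = Add(3, 0) = 3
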